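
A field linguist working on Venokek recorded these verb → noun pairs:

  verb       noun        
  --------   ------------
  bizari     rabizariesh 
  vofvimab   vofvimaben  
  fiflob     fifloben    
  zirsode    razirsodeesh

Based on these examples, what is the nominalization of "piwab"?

piwaben

"piwab" ends in a consonant. The stems ending in a consonant (vofvimab → vofvimaben, fiflob → fifloben) add -en.
The other pattern: stems ending in a vowel add ra- … -esh around the stem.
So piwab → piwaben.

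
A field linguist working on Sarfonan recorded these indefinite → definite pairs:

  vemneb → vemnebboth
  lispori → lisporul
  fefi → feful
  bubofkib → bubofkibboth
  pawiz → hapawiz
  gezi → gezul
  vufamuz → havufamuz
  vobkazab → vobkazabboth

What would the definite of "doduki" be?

gezi and bubofkib both have last vowel 'i' yet inflect differently (gezul, bubofkibboth), so the last vowel is not what conditions the rule; the final letter is.
"doduki" ends in -i. The stems ending in -i (gezi → gezul, lispori → lisporul, fefi → feful) drop the final letter and add -ul.
The other patterns: stems ending in -b double the final consonant and add -oth; stems ending in -z add the prefix ha-.
So doduki → dodukul.

dodukul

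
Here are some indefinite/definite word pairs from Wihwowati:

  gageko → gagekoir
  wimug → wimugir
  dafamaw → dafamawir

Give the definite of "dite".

diteir

Every pair shown (gageko → gagekoir, wimug → wimugir, dafamaw → dafamawir) follows the same rule: add -ir.
So dite → diteir.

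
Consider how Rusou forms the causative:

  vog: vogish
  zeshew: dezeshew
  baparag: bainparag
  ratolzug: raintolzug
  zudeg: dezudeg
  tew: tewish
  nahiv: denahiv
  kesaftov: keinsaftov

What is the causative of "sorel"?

tew and zeshew both end in -w yet inflect differently (tewish, dezeshew), so the final letter is not what conditions the rule; the number of vowels is.
"sorel" has 2 vowels. The stems with 2 vowels (zeshew → dezeshew, nahiv → denahiv, zudeg → dezudeg) add the prefix de-.
The other patterns: stems with 1 vowel add -ish; stems with 3 vowels insert -in- after the first vowel.
So sorel → desorel.

desorel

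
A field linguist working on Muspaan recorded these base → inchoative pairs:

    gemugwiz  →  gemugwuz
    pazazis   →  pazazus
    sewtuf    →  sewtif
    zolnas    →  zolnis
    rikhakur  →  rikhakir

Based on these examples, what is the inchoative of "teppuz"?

teppiz

pazazis and zolnas both end in -s yet inflect differently (pazazus, zolnis), so the final letter is not what conditions the rule; the last vowel is.
"teppuz" has last vowel 'u'. The stems whose last vowel is 'u' (sewtuf → sewtif, rikhakur → rikhakir) change the last vowel to 'i'.
So teppuz → teppiz.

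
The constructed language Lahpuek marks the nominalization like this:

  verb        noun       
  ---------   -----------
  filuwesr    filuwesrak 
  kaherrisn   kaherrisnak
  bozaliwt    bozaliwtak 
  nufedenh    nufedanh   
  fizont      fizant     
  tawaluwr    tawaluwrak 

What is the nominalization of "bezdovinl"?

bezdovanl

"bezdovinl" has second-to-last letter 'n'. The stems whose second-to-last letter is 'n' (nufedenh → nufedanh, fizont → fizant) change the last vowel to 'a'.
The other pattern: stems whose second-to-last letter is 's' or 'w' add -ak.
So bezdovinl → bezdovanl.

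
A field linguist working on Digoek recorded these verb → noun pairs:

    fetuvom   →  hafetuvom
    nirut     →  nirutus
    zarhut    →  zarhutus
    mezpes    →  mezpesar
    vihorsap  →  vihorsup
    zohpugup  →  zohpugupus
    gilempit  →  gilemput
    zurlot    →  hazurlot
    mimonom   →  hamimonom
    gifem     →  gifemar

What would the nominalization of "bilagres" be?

bilagresar

gifem and fetuvom both end in -m yet inflect differently (gifemar, hafetuvom), so the final letter is not what conditions the rule; the last vowel is.
"bilagres" has last vowel 'e'. The stems whose last vowel is 'e' (gifem → gifemar, mezpes → mezpesar) add -ar.
The other patterns: stems whose last vowel is 'o' add the prefix ha-; stems whose last vowel is 'u' add -us; stems whose last vowel is 'a' or 'i' change the last vowel to 'u'.
So bilagres → bilagresar.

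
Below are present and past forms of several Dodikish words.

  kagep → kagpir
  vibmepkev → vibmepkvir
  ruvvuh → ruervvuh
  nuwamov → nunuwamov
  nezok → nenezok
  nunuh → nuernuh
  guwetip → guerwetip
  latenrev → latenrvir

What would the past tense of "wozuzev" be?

wozuzvir

"wozuzev" has last vowel 'e'. The stems whose last vowel is 'e' (latenrev → latenrvir, kagep → kagpir, vibmepkev → vibmepkvir) delete the last vowel and add -ir.
So wozuzev → wozuzvir.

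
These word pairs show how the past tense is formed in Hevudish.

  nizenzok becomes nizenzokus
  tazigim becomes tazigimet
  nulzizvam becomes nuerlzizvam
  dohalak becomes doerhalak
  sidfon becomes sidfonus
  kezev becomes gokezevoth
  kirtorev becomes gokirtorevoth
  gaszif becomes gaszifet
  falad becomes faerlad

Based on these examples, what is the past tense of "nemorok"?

nizenzok and dohalak both end in -k yet inflect differently (nizenzokus, doerhalak), so the final letter is not what conditions the rule; the last vowel is.
"nemorok" has last vowel 'o'. The stems whose last vowel is 'o' (sidfon → sidfonus, nizenzok → nizenzokus) add -us.
So nemorok → nemorokus.

nemorokus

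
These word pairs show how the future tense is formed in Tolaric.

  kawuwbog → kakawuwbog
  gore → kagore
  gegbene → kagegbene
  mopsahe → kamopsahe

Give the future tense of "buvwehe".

Every pair shown (kawuwbog → kakawuwbog, gore → kagore, gegbene → kagegbene, …) follows the same rule: add the prefix ka-.
So buvwehe → kabuvwehe.

kabuvwehe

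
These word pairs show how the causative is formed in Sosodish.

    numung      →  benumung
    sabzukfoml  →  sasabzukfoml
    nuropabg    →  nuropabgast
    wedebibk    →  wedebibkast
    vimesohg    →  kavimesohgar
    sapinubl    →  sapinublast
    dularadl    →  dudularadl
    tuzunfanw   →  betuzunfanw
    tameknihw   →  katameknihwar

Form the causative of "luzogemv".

"luzogemv" has second-to-last letter 'm'. The one such stem in the data (sabzukfoml → sasabzukfoml) repeats the first consonant+vowel as a prefix (as does dularadl), so the same rule applies.
So luzogemv → luluzogemv.

luluzogemv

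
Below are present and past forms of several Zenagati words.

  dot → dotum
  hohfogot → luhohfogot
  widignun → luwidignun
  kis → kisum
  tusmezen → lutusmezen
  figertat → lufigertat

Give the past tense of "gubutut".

lugubutut

dot and hohfogot both end in -t yet inflect differently (dotum, luhohfogot), so the final letter is not what conditions the rule; the number of vowels is.
"gubutut" has 3 vowels. The stems with 3 vowels (tusmezen → lutusmezen, widignun → luwidignun, hohfogot → luhohfogot) add the prefix lu-.
The other pattern: stems with 1 vowel add -um.
So gubutut → lugubutut.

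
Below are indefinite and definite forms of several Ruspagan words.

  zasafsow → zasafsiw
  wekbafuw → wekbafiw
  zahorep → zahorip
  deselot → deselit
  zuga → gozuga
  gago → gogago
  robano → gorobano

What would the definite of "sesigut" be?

sesigit

zasafsow and gago both have last vowel 'o' yet inflect differently (zasafsiw, gogago), so the last vowel is not what conditions the rule; whether the stem ends in a vowel or a consonant is.
"sesigut" ends in a consonant. The stems ending in a consonant (zasafsow → zasafsiw, wekbafuw → wekbafiw, zahorep → zahorip) change the last vowel to 'i'.
So sesigut → sesigit.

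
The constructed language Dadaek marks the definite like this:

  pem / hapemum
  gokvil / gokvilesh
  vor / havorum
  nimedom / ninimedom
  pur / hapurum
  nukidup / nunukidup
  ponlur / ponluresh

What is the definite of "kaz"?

pur and ponlur both end in -r yet inflect differently (hapurum, ponluresh), so the final letter is not what conditions the rule; the number of vowels is.
"kaz" has 1 vowel. The stems with 1 vowel (pem → hapemum, pur → hapurum, vor → havorum) add ha- … -um around the stem.
So kaz → hakazum.

hakazum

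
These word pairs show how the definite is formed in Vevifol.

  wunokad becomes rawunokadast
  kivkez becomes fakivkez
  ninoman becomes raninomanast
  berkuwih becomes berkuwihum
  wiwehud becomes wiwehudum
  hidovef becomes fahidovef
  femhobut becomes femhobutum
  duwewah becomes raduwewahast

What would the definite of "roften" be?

"roften" has last vowel 'e'. The stems whose last vowel is 'e' (kivkez → fakivkez, hidovef → fahidovef) add the prefix fa-.
The other patterns: stems whose last vowel is 'i' or 'u' add -um; stems whose last vowel is 'a' add ra- … -ast around the stem.
So roften → faroften.

faroften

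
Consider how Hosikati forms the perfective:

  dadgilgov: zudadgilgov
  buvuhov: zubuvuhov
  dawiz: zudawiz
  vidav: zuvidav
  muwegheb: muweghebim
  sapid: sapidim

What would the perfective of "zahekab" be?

dawiz and sapid both have last vowel 'i' yet inflect differently (zudawiz, sapidim), so the last vowel is not what conditions the rule; the final letter is.
"zahekab" ends in -b. The one such stem in the data (muwegheb → muweghebim) adds -im, so the same rule applies.
The other pattern: stems ending in -v or -z add the prefix zu-.
So zahekab → zahekabim.

zahekabim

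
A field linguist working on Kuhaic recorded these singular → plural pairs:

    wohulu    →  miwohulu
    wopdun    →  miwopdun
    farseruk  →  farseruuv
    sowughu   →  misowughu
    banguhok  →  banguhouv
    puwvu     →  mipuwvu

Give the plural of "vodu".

mivodu

farseruk and wohulu both have last vowel 'u' yet inflect differently (farseruuv, miwohulu), so the last vowel is not what conditions the rule; the final letter is.
"vodu" ends in -u. The stems ending in -u (wohulu → miwohulu, puwvu → mipuwvu, sowughu → misowughu) add the prefix mi-.
The other pattern: stems ending in -k drop the final letter and add -uv.
So vodu → mivodu.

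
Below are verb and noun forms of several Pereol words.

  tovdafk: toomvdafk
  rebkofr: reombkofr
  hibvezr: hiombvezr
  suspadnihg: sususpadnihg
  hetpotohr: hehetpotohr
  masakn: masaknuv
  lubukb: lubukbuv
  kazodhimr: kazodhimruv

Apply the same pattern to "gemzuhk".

gegemzuhk

rebkofr and hetpotohr both end in -r yet inflect differently (reombkofr, hehetpotohr), so the final letter is not what conditions the rule; the second-to-last letter is.
"gemzuhk" has second-to-last letter 'h'. The stems whose second-to-last letter is 'h' (suspadnihg → sususpadnihg, hetpotohr → hehetpotohr) repeat the first consonant+vowel as a prefix.
The other patterns: stems whose second-to-last letter is 'f' or 'z' insert -om- after the first vowel; stems whose second-to-last letter is 'k' or 'm' add -uv.
So gemzuhk → gegemzuhk.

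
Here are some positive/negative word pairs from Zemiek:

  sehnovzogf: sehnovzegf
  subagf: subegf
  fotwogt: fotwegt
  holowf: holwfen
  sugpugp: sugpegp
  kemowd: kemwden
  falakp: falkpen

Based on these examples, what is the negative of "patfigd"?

subagf and holowf both end in -f yet inflect differently (subegf, holwfen), so the final letter is not what conditions the rule; the second-to-last letter is.
"patfigd" has second-to-last letter 'g'. The stems whose second-to-last letter is 'g' (fotwogt → fotwegt, sugpugp → sugpegp, subagf → subegf) change the last vowel to 'e'.
The other pattern: stems whose second-to-last letter is 'k' or 'w' delete the last vowel and add -en.
So patfigd → patfegd.

patfegd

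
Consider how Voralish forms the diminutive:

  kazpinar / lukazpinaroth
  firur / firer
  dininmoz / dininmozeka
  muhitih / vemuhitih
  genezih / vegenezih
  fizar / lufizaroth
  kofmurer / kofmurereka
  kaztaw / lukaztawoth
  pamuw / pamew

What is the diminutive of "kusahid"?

"kusahid" has last vowel 'i'. The stems whose last vowel is 'i' (genezih → vegenezih, muhitih → vemuhitih) add the prefix ve-.
The other patterns: stems whose last vowel is 'a' add lu- … -oth around the stem; stems whose last vowel is 'u' change the last vowel to 'e'; stems whose last vowel is 'e' or 'o' add -eka.
So kusahid → vekusahid.

vekusahid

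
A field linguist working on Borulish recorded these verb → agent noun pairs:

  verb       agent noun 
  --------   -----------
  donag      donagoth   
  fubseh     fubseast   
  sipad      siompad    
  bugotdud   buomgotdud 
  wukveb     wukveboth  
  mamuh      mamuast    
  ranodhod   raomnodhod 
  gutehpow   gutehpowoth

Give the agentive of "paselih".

paseliast

bugotdud and mamuh both have last vowel 'u' yet inflect differently (buomgotdud, mamuast), so the last vowel is not what conditions the rule; the final letter is.
"paselih" ends in -h. The stems ending in -h (mamuh → mamuast, fubseh → fubseast) drop the final letter and add -ast.
The other patterns: stems ending in -d insert -om- after the first vowel; stems ending in -b, -g or -w add -oth.
So paselih → paseliast.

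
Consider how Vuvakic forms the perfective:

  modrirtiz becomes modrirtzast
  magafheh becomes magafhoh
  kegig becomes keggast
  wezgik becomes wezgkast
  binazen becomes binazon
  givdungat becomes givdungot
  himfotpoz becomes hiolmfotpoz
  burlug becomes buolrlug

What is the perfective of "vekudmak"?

kegig and burlug both end in -g yet inflect differently (keggast, buolrlug), so the final letter is not what conditions the rule; the last vowel is.
"vekudmak" has last vowel 'a'. The one such stem in the data (givdungat → givdungot) changes the last vowel to 'o' (as do binazen, magafheh), so the same rule applies.
So vekudmak → vekudmok.

vekudmok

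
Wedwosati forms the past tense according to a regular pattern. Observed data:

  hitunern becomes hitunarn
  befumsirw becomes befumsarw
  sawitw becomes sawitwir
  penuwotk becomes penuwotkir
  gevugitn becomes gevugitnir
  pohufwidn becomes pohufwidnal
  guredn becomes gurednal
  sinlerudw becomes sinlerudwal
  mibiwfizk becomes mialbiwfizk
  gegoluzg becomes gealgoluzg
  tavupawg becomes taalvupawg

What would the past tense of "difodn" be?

"difodn" has second-to-last letter 'd'. The stems whose second-to-last letter is 'd' (pohufwidn → pohufwidnal, guredn → gurednal, sinlerudw → sinlerudwal) add -al.
So difodn → difodnal.

difodnal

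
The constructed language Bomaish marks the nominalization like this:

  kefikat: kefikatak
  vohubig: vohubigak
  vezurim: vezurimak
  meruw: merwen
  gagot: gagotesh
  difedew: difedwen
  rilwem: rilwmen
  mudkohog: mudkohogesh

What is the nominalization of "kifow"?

kifowesh

vezurim and rilwem both end in -m yet inflect differently (vezurimak, rilwmen), so the final letter is not what conditions the rule; the last vowel is.
"kifow" has last vowel 'o'. The stems whose last vowel is 'o' (mudkohog → mudkohogesh, gagot → gagotesh) add -esh.
So kifow → kifowesh.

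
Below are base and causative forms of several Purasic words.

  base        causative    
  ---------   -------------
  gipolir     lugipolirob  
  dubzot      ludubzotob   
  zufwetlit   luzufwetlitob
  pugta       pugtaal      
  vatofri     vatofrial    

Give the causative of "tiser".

lutiserob

gipolir and vatofri both have last vowel 'i' yet inflect differently (lugipolirob, vatofrial), so the last vowel is not what conditions the rule; whether the stem ends in a vowel or a consonant is.
"tiser" ends in a consonant. The stems ending in a consonant (gipolir → lugipolirob, dubzot → ludubzotob, zufwetlit → luzufwetlitob) add lu- … -ob around the stem.
So tiser → lutiserob.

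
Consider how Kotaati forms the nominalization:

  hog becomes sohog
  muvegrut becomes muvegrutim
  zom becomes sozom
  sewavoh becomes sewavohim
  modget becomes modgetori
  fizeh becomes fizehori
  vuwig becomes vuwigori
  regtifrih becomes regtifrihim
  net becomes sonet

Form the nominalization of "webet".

webetori

net and modget both end in -t yet inflect differently (sonet, modgetori), so the final letter is not what conditions the rule; the number of vowels is.
"webet" has 2 vowels. The stems with 2 vowels (modget → modgetori, fizeh → fizehori, vuwig → vuwigori) add -ori.
So webet → webetori.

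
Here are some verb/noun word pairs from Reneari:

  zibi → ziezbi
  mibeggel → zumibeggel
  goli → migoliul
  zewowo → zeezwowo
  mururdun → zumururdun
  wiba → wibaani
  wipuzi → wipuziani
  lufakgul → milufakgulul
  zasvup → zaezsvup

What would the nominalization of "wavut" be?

zibi and wipuzi both end in -i yet inflect differently (ziezbi, wipuziani), so the final letter is not what conditions the rule; the first letter is.
"wavut" begins with w-. The stems beginning with w- (wipuzi → wipuziani, wiba → wibaani) add -ani.
So wavut → wavutani.

wavutani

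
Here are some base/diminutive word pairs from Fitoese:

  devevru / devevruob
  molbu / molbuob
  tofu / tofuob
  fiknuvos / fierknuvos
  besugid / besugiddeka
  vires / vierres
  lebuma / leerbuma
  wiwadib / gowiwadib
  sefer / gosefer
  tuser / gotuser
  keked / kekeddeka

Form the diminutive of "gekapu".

gekapuob

"gekapu" ends in -u. The stems ending in -u (devevru → devevruob, tofu → tofuob, molbu → molbuob) add -ob.
So gekapu → gekapuob.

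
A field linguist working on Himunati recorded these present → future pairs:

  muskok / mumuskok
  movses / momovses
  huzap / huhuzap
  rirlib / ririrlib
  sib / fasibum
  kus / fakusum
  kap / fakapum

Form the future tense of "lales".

lalales

rirlib and sib both end in -b yet inflect differently (ririrlib, fasibum), so the final letter is not what conditions the rule; the number of vowels is.
"lales" has 2 vowels. The stems with 2 vowels (muskok → mumuskok, movses → momovses, huzap → huhuzap) repeat the first consonant+vowel as a prefix.
So lales → lalales.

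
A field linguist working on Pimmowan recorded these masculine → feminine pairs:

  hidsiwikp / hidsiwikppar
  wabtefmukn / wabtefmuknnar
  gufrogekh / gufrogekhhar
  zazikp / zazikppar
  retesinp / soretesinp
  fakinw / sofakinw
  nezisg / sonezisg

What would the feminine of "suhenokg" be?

suhenokggar

hidsiwikp and retesinp both end in -p yet inflect differently (hidsiwikppar, soretesinp), so the final letter is not what conditions the rule; the second-to-last letter is.
"suhenokg" has second-to-last letter 'k'. The stems whose second-to-last letter is 'k' (hidsiwikp → hidsiwikppar, wabtefmukn → wabtefmuknnar, gufrogekh → gufrogekhhar) double the final consonant and add -ar.
The other pattern: stems whose second-to-last letter is 'n' or 's' add the prefix so-.
So suhenokg → suhenokggar.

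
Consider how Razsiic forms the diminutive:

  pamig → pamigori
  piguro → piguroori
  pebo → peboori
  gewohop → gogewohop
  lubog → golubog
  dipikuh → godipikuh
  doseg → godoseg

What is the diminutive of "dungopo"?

godungopo

pamig and lubog both end in -g yet inflect differently (pamigori, golubog), so the final letter is not what conditions the rule; the first letter is.
"dungopo" begins with d-. The stems beginning with d- (dipikuh → godipikuh, doseg → godoseg) add the prefix go-.
The other pattern: stems beginning with p- add -ori.
So dungopo → godungopo.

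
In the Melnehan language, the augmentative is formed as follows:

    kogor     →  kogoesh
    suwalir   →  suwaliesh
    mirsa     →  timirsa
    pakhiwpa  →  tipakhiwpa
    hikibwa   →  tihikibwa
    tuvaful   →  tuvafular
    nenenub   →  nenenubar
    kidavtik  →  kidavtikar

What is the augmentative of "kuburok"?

kuburokar

suwalir and kidavtik both have last vowel 'i' yet inflect differently (suwaliesh, kidavtikar), so the last vowel is not what conditions the rule; the final letter is.
"kuburok" ends in -k. The one such stem in the data (kidavtik → kidavtikar) adds -ar, so the same rule applies.
So kuburok → kuburokar.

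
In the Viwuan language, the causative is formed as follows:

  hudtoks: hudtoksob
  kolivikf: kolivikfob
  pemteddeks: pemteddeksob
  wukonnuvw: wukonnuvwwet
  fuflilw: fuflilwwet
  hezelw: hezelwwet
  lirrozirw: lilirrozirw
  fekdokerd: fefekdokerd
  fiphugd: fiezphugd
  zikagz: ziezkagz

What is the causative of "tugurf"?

wukonnuvw and lirrozirw both end in -w yet inflect differently (wukonnuvwwet, lilirrozirw), so the final letter is not what conditions the rule; the second-to-last letter is.
"tugurf" has second-to-last letter 'r'. The stems whose second-to-last letter is 'r' (lirrozirw → lilirrozirw, fekdokerd → fefekdokerd) repeat the first consonant+vowel as a prefix.
So tugurf → tutugurf.

tutugurf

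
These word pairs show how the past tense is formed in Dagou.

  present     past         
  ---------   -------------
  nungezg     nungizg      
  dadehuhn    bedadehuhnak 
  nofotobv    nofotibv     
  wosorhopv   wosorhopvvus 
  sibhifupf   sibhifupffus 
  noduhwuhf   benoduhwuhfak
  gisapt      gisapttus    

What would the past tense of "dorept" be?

dorepttus

noduhwuhf and sibhifupf both end in -f yet inflect differently (benoduhwuhfak, sibhifupffus), so the final letter is not what conditions the rule; the second-to-last letter is.
"dorept" has second-to-last letter 'p'. The stems whose second-to-last letter is 'p' (wosorhopv → wosorhopvvus, sibhifupf → sibhifupffus, gisapt → gisapttus) double the final consonant and add -us.
The other patterns: stems whose second-to-last letter is 'h' add be- … -ak around the stem; stems whose second-to-last letter is 'b' or 'z' change the last vowel to 'i'.
So dorept → dorepttus.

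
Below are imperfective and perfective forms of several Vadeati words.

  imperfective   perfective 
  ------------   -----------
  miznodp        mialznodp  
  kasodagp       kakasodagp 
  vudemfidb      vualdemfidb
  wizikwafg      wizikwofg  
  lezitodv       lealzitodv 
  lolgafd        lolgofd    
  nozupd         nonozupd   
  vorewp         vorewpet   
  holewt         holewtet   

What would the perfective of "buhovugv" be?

miznodp and vorewp both end in -p yet inflect differently (mialznodp, vorewpet), so the final letter is not what conditions the rule; the second-to-last letter is.
"buhovugv" has second-to-last letter 'g'. The one such stem in the data (kasodagp → kakasodagp) repeats the first consonant+vowel as a prefix (as does nozupd), so the same rule applies.
The other patterns: stems whose second-to-last letter is 'd' insert -al- after the first vowel; stems whose second-to-last letter is 'f' change the last vowel to 'o'; stems whose second-to-last letter is 'w' add -et.
So buhovugv → bubuhovugv.

bubuhovugv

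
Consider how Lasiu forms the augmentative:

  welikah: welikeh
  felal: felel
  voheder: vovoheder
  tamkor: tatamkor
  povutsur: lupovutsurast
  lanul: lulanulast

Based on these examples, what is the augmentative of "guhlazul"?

voheder and povutsur both end in -r yet inflect differently (vovoheder, lupovutsurast), so the final letter is not what conditions the rule; the last vowel is.
"guhlazul" has last vowel 'u'. The stems whose last vowel is 'u' (povutsur → lupovutsurast, lanul → lulanulast) add lu- … -ast around the stem.
So guhlazul → luguhlazulast.

luguhlazulast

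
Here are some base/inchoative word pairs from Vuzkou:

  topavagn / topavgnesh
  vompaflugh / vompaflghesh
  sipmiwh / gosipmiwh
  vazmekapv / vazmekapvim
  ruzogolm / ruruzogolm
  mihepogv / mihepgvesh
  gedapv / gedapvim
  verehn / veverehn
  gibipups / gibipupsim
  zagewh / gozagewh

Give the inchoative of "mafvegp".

vompaflugh and zagewh both end in -h yet inflect differently (vompaflghesh, gozagewh), so the final letter is not what conditions the rule; the second-to-last letter is.
"mafvegp" has second-to-last letter 'g'. The stems whose second-to-last letter is 'g' (mihepogv → mihepgvesh, vompaflugh → vompaflghesh, topavagn → topavgnesh) delete the last vowel and add -esh.
The other patterns: stems whose second-to-last letter is 'w' add the prefix go-; stems whose second-to-last letter is 'p' add -im; stems whose second-to-last letter is 'h' or 'l' repeat the first consonant+vowel as a prefix.
So mafvegp → mafvgpesh.

mafvgpesh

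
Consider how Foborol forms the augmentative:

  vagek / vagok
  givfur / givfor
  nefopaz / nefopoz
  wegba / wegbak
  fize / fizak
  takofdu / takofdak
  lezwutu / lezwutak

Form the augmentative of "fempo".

fempak

nefopaz and wegba both have last vowel 'a' yet inflect differently (nefopoz, wegbak), so the last vowel is not what conditions the rule; whether the stem ends in a vowel or a consonant is.
"fempo" ends in a vowel. The stems ending in a vowel (wegba → wegbak, fize → fizak, takofdu → takofdak) drop the final letter and add -ak.
The other pattern: stems ending in a consonant change the last vowel to 'o'.
So fempo → fempak.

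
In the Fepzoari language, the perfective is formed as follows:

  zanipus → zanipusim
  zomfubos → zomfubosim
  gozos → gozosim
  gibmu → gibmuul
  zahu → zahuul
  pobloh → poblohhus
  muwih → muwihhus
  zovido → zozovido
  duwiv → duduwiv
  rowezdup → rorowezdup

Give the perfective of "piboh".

pibohhus

zanipus and gibmu both have last vowel 'u' yet inflect differently (zanipusim, gibmuul), so the last vowel is not what conditions the rule; the final letter is.
"piboh" ends in -h. The stems ending in -h (pobloh → poblohhus, muwih → muwihhus) double the final consonant and add -us.
So piboh → pibohhus.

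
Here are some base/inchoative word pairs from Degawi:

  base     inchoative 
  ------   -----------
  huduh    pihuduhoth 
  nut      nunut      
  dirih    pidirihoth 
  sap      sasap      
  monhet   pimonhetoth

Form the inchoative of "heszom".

piheszomoth

"heszom" has 2 vowels. The stems with 2 vowels (dirih → pidirihoth, monhet → pimonhetoth, huduh → pihuduhoth) add pi- … -oth around the stem.
The other pattern: stems with 1 vowel repeat the first consonant+vowel as a prefix.
So heszom → piheszomoth.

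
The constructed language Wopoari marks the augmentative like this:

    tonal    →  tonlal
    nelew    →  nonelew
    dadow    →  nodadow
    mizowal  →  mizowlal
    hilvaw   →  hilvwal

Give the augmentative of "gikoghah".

hilvaw and nelew both end in -w yet inflect differently (hilvwal, nonelew), so the final letter is not what conditions the rule; the last vowel is.
"gikoghah" has last vowel 'a'. The stems whose last vowel is 'a' (tonal → tonlal, hilvaw → hilvwal, mizowal → mizowlal) delete the last vowel and add -al.
The other pattern: stems whose last vowel is 'e' or 'o' add the prefix no-.
So gikoghah → gikoghhal.

gikoghhal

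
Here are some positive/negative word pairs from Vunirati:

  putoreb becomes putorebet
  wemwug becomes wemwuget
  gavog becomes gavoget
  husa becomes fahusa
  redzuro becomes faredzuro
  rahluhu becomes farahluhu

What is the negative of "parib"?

paribet

gavog and redzuro both have last vowel 'o' yet inflect differently (gavoget, faredzuro), so the last vowel is not what conditions the rule; whether the stem ends in a vowel or a consonant is.
"parib" ends in a consonant. The stems ending in a consonant (putoreb → putorebet, wemwug → wemwuget, gavog → gavoget) add -et.
So parib → paribet.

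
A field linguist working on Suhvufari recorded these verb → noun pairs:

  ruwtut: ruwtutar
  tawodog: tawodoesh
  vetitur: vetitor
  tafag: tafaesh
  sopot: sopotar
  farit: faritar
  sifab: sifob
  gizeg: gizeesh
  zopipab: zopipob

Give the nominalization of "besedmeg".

tawodog and sopot both have last vowel 'o' yet inflect differently (tawodoesh, sopotar), so the last vowel is not what conditions the rule; the final letter is.
"besedmeg" ends in -g. The stems ending in -g (tawodog → tawodoesh, gizeg → gizeesh, tafag → tafaesh) drop the final letter and add -esh.
The other patterns: stems ending in -t add -ar; stems ending in -b or -r change the last vowel to 'o'.
So besedmeg → besedmeesh.

besedmeesh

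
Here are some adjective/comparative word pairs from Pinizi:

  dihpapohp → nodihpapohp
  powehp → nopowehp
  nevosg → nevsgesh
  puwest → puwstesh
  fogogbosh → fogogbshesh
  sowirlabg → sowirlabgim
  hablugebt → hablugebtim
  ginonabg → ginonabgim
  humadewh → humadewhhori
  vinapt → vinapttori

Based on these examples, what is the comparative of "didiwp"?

didiwppori

nevosg and sowirlabg both end in -g yet inflect differently (nevsgesh, sowirlabgim), so the final letter is not what conditions the rule; the second-to-last letter is.
"didiwp" has second-to-last letter 'w'. The one such stem in the data (humadewh → humadewhhori) doubles the final consonant and adds -ori (as does vinapt), so the same rule applies.
The other patterns: stems whose second-to-last letter is 'h' add the prefix no-; stems whose second-to-last letter is 's' delete the last vowel and add -esh; stems whose second-to-last letter is 'b' add -im.
So didiwp → didiwppori.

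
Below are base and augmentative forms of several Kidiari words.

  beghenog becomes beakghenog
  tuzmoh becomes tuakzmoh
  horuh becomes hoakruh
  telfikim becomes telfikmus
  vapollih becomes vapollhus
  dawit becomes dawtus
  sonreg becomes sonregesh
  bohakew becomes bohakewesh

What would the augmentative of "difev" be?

vapollih and horuh both end in -h yet inflect differently (vapollhus, hoakruh), so the final letter is not what conditions the rule; the last vowel is.
"difev" has last vowel 'e'. The stems whose last vowel is 'e' (bohakew → bohakewesh, sonreg → sonregesh) add -esh.
So difev → difevesh.

difevesh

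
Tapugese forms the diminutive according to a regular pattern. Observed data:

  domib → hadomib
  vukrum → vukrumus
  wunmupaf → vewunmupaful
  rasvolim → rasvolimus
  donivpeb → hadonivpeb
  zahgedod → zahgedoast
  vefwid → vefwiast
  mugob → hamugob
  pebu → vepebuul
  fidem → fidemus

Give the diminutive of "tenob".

vefwid and rasvolim both have last vowel 'i' yet inflect differently (vefwiast, rasvolimus), so the last vowel is not what conditions the rule; the final letter is.
"tenob" ends in -b. The stems ending in -b (mugob → hamugob, donivpeb → hadonivpeb, domib → hadomib) add the prefix ha-.
So tenob → hatenob.

hatenob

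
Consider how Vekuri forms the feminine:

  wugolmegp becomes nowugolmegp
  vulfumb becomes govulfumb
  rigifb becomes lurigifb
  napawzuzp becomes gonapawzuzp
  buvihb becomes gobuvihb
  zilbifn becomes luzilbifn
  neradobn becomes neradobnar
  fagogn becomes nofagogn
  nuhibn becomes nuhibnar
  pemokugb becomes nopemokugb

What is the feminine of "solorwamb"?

gosolorwamb

"solorwamb" has second-to-last letter 'm'. The one such stem in the data (vulfumb → govulfumb) adds the prefix go-, so the same rule applies.
The other patterns: stems whose second-to-last letter is 'g' add the prefix no-; stems whose second-to-last letter is 'b' add -ar; stems whose second-to-last letter is 'f' add the prefix lu-.
So solorwamb → gosolorwamb.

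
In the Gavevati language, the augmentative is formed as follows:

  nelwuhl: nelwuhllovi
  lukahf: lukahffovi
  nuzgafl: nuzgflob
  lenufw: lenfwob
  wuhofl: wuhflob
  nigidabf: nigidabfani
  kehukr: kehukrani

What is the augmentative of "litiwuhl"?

litiwuhllovi

nelwuhl and nuzgafl both end in -l yet inflect differently (nelwuhllovi, nuzgflob), so the final letter is not what conditions the rule; the second-to-last letter is.
"litiwuhl" has second-to-last letter 'h'. The stems whose second-to-last letter is 'h' (nelwuhl → nelwuhllovi, lukahf → lukahffovi) double the final consonant and add -ovi.
The other patterns: stems whose second-to-last letter is 'f' delete the last vowel and add -ob; stems whose second-to-last letter is 'b' or 'k' add -ani.
So litiwuhl → litiwuhllovi.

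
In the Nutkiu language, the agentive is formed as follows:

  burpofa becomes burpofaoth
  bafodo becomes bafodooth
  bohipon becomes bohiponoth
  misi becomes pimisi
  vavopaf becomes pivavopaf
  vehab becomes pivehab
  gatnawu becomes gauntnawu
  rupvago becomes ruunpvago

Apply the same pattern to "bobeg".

"bobeg" begins with b-. The stems beginning with b- (burpofa → burpofaoth, bafodo → bafodooth, bohipon → bohiponoth) add -oth.
So bobeg → bobegoth.

bobegoth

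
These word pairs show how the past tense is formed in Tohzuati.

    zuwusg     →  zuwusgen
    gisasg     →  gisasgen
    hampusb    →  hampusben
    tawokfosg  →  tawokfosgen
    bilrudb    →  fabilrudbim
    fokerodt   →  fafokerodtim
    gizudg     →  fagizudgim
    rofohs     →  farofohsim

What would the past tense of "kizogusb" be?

kizogusben

hampusb and bilrudb both end in -b yet inflect differently (hampusben, fabilrudbim), so the final letter is not what conditions the rule; the second-to-last letter is.
"kizogusb" has second-to-last letter 's'. The stems whose second-to-last letter is 's' (zuwusg → zuwusgen, gisasg → gisasgen, hampusb → hampusben) add -en.
The other pattern: stems whose second-to-last letter is 'd' or 'h' add fa- … -im around the stem.
So kizogusb → kizogusben.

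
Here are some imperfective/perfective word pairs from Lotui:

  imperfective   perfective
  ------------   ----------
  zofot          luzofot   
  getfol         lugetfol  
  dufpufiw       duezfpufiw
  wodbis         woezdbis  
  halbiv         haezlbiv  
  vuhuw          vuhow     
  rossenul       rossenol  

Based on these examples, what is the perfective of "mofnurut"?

mofnurot

dufpufiw and vuhuw both end in -w yet inflect differently (duezfpufiw, vuhow), so the final letter is not what conditions the rule; the last vowel is.
"mofnurut" has last vowel 'u'. The stems whose last vowel is 'u' (vuhuw → vuhow, rossenul → rossenol) change the last vowel to 'o'.
So mofnurut → mofnurot.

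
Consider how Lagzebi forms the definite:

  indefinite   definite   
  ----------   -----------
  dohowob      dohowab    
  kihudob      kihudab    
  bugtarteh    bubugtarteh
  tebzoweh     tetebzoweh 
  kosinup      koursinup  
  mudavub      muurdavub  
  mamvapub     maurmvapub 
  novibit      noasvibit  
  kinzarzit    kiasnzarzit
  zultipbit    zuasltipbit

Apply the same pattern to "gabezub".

gaurbezub

dohowob and mudavub both end in -b yet inflect differently (dohowab, muurdavub), so the final letter is not what conditions the rule; the last vowel is.
"gabezub" has last vowel 'u'. The stems whose last vowel is 'u' (kosinup → koursinup, mudavub → muurdavub, mamvapub → maurmvapub) insert -ur- after the first vowel.
So gabezub → gaurbezub.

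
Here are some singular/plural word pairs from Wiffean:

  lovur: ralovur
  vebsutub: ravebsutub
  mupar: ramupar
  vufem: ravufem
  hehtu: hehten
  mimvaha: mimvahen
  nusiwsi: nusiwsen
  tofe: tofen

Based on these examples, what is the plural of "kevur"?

rakevur

lovur and hehtu both have last vowel 'u' yet inflect differently (ralovur, hehten), so the last vowel is not what conditions the rule; whether the stem ends in a vowel or a consonant is.
"kevur" ends in a consonant. The stems ending in a consonant (lovur → ralovur, vebsutub → ravebsutub, mupar → ramupar) add the prefix ra-.
The other pattern: stems ending in a vowel drop the final letter and add -en.
So kevur → rakevur.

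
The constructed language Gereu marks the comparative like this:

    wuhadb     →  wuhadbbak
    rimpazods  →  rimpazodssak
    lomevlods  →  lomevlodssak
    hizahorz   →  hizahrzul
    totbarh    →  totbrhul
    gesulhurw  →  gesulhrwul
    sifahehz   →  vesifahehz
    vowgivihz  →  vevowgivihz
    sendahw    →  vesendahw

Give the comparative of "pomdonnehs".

"pomdonnehs" has second-to-last letter 'h'. The stems whose second-to-last letter is 'h' (sifahehz → vesifahehz, vowgivihz → vevowgivihz, sendahw → vesendahw) add the prefix ve-.
The other patterns: stems whose second-to-last letter is 'd' double the final consonant and add -ak; stems whose second-to-last letter is 'r' delete the last vowel and add -ul.
So pomdonnehs → vepomdonnehs.

vepomdonnehs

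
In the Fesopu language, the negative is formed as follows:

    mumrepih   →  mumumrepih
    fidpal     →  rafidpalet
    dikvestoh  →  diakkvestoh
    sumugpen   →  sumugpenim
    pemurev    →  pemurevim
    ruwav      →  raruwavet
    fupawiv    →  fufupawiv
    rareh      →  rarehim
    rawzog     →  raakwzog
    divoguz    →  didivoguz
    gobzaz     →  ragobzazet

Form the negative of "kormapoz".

koakrmapoz

rareh and dikvestoh both end in -h yet inflect differently (rarehim, diakkvestoh), so the final letter is not what conditions the rule; the last vowel is.
"kormapoz" has last vowel 'o'. The stems whose last vowel is 'o' (dikvestoh → diakkvestoh, rawzog → raakwzog) insert -ak- after the first vowel.
The other patterns: stems whose last vowel is 'e' add -im; stems whose last vowel is 'a' add ra- … -et around the stem; stems whose last vowel is 'i' or 'u' repeat the first consonant+vowel as a prefix.
So kormapoz → koakrmapoz.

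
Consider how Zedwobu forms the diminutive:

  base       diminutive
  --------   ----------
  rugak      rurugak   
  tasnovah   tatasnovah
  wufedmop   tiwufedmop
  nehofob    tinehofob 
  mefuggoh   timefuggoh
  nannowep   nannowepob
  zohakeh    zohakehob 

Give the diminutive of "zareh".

tasnovah and mefuggoh both end in -h yet inflect differently (tatasnovah, timefuggoh), so the final letter is not what conditions the rule; the last vowel is.
"zareh" has last vowel 'e'. The stems whose last vowel is 'e' (nannowep → nannowepob, zohakeh → zohakehob) add -ob.
The other patterns: stems whose last vowel is 'a' repeat the first consonant+vowel as a prefix; stems whose last vowel is 'o' add the prefix ti-.
So zareh → zarehob.

zarehob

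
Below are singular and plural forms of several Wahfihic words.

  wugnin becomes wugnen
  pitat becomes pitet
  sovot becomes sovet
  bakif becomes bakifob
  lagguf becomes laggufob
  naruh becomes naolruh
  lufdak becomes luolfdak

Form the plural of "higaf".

wugnin and bakif both have last vowel 'i' yet inflect differently (wugnen, bakifob), so the last vowel is not what conditions the rule; the final letter is.
"higaf" ends in -f. The stems ending in -f (bakif → bakifob, lagguf → laggufob) add -ob.
So higaf → higafob.

higafob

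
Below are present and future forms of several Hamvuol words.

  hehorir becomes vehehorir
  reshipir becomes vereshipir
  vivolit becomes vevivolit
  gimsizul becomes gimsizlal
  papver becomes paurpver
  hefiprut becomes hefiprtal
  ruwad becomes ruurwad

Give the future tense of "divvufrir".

hefiprut and vivolit both end in -t yet inflect differently (hefiprtal, vevivolit), so the final letter is not what conditions the rule; the last vowel is.
"divvufrir" has last vowel 'i'. The stems whose last vowel is 'i' (hehorir → vehehorir, reshipir → vereshipir, vivolit → vevivolit) add the prefix ve-.
The other patterns: stems whose last vowel is 'u' delete the last vowel and add -al; stems whose last vowel is 'a' or 'e' insert -ur- after the first vowel.
So divvufrir → vedivvufrir.

vedivvufrir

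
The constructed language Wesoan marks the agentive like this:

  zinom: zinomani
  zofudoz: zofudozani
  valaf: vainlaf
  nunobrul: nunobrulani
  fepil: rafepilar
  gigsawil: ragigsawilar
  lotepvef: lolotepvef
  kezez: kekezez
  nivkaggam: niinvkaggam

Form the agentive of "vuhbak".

vuinhbak

kezez and zofudoz both end in -z yet inflect differently (kekezez, zofudozani), so the final letter is not what conditions the rule; the last vowel is.
"vuhbak" has last vowel 'a'. The stems whose last vowel is 'a' (valaf → vainlaf, nivkaggam → niinvkaggam) insert -in- after the first vowel.
The other patterns: stems whose last vowel is 'e' repeat the first consonant+vowel as a prefix; stems whose last vowel is 'o' or 'u' add -ani; stems whose last vowel is 'i' add ra- … -ar around the stem.
So vuhbak → vuinhbak.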